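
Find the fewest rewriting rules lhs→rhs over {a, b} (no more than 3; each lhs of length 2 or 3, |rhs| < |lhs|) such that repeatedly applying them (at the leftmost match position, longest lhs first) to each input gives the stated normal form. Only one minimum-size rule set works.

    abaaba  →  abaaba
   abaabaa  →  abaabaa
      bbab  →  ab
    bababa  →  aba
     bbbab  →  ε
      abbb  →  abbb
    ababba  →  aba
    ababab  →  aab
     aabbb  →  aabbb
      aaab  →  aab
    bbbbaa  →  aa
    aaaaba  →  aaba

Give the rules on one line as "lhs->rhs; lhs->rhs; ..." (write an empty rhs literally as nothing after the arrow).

  | abaaba
  | abaabaa
  | bbab => ab
  | bababa => aba

aaa->aa; bab->; bba->a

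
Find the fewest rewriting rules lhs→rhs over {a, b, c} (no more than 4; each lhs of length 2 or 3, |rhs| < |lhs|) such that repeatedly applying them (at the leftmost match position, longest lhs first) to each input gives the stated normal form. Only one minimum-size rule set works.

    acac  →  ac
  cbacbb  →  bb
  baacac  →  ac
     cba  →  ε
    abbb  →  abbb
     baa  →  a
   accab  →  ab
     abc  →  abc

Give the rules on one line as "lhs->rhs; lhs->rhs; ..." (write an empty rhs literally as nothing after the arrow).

ba->; ca->; cb->b

  | acac => ac
  | cbacbb => bacbb => cbb => bb
  | baacac => acac => ac
  | cba => ba => ε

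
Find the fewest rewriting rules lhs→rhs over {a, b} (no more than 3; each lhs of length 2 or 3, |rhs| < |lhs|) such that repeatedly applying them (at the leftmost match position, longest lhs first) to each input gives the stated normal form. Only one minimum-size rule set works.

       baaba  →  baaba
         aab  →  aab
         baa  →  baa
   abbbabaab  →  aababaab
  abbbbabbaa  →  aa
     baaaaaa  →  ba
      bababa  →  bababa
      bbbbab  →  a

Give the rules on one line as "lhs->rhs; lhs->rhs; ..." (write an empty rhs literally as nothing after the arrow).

aaa->b; bb->a

  | baaba
  | aab
  | baa
  | abbbabaab => aababaab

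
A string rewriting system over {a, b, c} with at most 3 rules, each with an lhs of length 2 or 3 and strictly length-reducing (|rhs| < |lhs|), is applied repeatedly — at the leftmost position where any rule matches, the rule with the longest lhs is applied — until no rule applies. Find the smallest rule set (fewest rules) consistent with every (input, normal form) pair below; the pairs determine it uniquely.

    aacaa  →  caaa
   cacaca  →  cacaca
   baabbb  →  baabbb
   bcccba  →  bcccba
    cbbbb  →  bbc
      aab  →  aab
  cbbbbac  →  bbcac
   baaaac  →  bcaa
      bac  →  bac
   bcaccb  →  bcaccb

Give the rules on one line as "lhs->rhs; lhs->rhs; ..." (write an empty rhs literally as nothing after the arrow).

  | aacaa => caaa
  | cacaca
  | baabbb
  | bcccba

aac->ca; cbb->bc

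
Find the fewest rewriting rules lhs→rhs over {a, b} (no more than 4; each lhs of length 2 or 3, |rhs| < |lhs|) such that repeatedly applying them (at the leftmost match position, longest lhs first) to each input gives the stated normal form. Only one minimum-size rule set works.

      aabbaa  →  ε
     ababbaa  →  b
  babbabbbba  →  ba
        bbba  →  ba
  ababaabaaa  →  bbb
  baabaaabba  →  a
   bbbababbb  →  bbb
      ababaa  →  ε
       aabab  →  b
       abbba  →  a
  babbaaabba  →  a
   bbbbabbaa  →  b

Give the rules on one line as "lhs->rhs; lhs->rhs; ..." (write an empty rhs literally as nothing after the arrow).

  | aabbaa => bbaa => aa => ε
  | ababbaa => abbaa => baa => b
  | babbabbbba => bbabbbba => abbbba => bbba => ba
  | bbba => ba

aa->; aaa->bb; ab->; bba->a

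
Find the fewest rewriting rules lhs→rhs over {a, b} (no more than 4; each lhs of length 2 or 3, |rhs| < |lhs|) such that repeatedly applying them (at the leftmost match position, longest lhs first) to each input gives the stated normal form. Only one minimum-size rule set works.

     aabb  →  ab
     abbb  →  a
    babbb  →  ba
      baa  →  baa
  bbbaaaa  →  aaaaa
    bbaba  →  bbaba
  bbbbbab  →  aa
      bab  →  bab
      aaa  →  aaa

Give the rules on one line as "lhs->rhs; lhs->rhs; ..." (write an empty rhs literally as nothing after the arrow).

aab->a; abb->aa; bbb->a

  | aabb => ab
  | abbb => aab => a
  | babbb => baab => ba
  | baa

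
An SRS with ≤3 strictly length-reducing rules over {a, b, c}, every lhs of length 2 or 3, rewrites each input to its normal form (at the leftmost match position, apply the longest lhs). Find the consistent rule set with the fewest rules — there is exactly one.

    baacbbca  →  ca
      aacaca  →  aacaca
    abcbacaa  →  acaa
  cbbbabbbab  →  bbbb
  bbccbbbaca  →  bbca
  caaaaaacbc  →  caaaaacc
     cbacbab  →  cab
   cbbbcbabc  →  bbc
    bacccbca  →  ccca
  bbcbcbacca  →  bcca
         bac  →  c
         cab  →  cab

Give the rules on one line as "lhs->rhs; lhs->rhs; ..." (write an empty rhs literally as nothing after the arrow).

  | baacbbca => acbbca => cbca => ca
  | aacaca
  | abcbacaa => abacaa => acaa
  | cbbbabbbab => bbabbbab => bbbbab => bbbb

acb->c; ba->; cb->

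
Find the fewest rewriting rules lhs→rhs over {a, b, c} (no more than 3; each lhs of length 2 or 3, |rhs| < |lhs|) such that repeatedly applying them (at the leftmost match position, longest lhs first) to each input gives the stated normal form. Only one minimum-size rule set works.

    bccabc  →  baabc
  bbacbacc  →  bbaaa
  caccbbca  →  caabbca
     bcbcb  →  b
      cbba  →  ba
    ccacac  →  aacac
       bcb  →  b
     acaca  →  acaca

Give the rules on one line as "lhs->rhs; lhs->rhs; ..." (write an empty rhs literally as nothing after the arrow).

cb->; cc->a

  | bccabc => baabc
  | bbacbacc => bbaacc => bbaaa
  | caccbbca => caabbca
  | bcbcb => bcb => b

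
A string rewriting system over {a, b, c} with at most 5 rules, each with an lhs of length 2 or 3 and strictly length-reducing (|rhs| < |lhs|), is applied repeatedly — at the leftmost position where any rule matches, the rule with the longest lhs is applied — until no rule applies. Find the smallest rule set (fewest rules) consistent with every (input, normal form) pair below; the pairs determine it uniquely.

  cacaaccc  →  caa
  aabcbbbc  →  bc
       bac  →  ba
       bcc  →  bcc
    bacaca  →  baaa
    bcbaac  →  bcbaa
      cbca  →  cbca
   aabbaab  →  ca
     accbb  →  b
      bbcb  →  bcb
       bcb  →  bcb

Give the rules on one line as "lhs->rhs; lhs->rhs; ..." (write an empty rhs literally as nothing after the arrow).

ab->c; ac->a; acc->; bb->b

  | cacaaccc => caaaccc => caac => caa
  | aabcbbbc => accbbbc => bbbc => bbc => bc
  | bac => ba
  | bcc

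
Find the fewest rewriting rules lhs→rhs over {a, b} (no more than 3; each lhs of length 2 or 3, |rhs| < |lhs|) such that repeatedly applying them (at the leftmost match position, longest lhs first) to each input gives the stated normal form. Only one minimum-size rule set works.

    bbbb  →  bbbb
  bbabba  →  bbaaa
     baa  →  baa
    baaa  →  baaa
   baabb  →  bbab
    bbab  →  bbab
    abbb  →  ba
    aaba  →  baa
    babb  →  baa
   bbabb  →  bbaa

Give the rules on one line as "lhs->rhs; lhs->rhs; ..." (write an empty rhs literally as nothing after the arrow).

  | bbbb
  | bbabba => bbaaa
  | baa
  | baaa

aab->ba; abb->aa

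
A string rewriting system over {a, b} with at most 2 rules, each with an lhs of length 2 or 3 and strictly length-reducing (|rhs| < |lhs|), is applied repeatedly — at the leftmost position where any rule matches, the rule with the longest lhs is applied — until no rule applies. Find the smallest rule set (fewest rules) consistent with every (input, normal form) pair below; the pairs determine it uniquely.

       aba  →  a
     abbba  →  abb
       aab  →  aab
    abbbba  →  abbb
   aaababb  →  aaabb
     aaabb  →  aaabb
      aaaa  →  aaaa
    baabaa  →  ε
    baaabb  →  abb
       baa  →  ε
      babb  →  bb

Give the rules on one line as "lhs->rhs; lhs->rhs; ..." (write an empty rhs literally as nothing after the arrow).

ba->; baa->

  | aba => a
  | abbba => abb
  | aab
  | abbbba => abbb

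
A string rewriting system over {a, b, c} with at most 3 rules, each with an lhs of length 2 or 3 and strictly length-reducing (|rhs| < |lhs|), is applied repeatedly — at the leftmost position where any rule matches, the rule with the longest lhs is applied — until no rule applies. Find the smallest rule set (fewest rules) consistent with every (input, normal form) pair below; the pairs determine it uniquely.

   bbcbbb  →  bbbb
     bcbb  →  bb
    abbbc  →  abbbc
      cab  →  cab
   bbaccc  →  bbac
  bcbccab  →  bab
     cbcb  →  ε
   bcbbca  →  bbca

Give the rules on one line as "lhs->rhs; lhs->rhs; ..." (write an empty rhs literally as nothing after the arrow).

  | bbcbbb => bbbb
  | bcbb => bb
  | abbbc
  | cab

cb->; cc->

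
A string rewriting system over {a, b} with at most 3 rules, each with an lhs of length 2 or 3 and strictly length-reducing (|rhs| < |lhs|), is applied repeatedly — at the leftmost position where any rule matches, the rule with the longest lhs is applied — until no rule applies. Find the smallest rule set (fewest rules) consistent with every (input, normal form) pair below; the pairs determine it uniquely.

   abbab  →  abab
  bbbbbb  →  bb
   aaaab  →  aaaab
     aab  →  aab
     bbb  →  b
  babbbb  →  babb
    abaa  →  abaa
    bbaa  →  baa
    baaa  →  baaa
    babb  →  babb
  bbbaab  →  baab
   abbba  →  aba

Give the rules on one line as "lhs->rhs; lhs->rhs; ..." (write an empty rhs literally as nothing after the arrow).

bba->ba; bbb->b

  | abbab => abab
  | bbbbbb => bbbb => bb
  | aaaab
  | aab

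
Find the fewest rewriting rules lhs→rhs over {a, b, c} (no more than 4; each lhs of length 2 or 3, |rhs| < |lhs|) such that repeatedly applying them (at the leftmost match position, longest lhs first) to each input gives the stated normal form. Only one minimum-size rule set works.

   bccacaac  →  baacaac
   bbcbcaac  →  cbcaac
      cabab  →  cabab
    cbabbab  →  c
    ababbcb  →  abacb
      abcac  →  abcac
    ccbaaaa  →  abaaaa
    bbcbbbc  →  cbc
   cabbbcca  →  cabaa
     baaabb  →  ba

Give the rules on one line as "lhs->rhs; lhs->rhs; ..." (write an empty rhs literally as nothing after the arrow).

aab->b; bb->; cc->a

  | bccacaac => baacaac
  | bbcbcaac => cbcaac
  | cabab
  | cbabbab => cbaab => cbb => c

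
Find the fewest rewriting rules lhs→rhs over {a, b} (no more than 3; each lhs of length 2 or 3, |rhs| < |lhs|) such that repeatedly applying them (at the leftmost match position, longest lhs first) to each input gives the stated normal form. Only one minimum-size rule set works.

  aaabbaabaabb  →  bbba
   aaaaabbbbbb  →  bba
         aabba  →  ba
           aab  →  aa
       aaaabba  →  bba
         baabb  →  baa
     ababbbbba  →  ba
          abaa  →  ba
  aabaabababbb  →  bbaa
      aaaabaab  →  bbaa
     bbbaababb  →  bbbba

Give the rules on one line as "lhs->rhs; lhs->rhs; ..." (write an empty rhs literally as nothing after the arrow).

  | aaabbaabaabb => babbaabaabb => babaabaabb => baaabaabb => bbabaabb => bbaaabb => bbbabb => bbbab => bbba
  | aaaaabbbbbb => baaabbbbbb => bbabbbbbb => bbabbbbb => bbabbbb => bbabbb => bbabb => bbab => bba
  | aabba => aaba => aaa => ba
  | aab => aa

aaa->ba; ab->a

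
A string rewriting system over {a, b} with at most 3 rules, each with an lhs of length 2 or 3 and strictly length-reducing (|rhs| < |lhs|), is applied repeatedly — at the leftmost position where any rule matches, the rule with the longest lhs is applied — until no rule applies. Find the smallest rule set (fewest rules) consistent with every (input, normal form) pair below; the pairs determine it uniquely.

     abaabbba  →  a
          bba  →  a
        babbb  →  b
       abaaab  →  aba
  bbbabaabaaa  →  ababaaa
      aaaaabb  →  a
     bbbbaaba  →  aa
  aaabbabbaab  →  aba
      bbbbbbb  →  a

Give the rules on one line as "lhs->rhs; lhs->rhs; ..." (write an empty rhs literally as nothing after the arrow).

  | abaabbba => abbba => aaba => a
  | bba => a
  | babbb => baab => b
  | abaaab => aba

aab->; bb->a; bba->a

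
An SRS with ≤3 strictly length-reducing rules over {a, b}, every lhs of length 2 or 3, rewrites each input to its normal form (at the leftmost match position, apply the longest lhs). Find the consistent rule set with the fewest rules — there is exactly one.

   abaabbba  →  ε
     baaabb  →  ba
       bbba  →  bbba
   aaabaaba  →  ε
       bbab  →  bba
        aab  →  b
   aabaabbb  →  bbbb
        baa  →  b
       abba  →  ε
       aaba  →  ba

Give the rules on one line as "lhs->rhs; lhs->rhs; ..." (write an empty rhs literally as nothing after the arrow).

aa->; ab->a

  | abaabbba => aaabbba => abbba => abba => aba => aa => ε
  | baaabb => babb => bab => ba
  | bbba
  | aaabaaba => abaaba => aaaba => aba => aa => ε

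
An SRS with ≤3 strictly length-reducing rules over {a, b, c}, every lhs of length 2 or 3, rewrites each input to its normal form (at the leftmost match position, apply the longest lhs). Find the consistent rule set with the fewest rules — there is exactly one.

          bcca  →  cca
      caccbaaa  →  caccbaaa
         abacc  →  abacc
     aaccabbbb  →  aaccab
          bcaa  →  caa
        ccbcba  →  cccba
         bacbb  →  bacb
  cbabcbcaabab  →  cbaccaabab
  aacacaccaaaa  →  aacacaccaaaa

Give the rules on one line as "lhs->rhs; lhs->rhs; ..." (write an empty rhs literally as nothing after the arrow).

  | bcca => cca
  | caccbaaa
  | abacc
  | aaccabbbb => aaccabbb => aaccabb => aaccab

bb->b; bc->c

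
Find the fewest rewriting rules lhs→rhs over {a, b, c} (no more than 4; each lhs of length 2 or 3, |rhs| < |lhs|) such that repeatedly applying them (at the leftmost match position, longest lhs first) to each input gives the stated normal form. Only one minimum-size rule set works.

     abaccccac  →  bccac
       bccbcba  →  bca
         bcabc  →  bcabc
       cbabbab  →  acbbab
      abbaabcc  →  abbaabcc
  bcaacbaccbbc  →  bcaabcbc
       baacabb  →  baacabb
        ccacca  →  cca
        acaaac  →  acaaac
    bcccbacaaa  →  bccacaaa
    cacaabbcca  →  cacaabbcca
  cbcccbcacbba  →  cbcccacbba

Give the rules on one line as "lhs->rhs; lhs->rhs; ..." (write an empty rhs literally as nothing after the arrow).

  | abaccccac => acccac => bccac
  | bccbcba => bccba => bca
  | bcabc
  | cbabbab => acbbab

acc->bc; bac->; cba->ac; ccb->c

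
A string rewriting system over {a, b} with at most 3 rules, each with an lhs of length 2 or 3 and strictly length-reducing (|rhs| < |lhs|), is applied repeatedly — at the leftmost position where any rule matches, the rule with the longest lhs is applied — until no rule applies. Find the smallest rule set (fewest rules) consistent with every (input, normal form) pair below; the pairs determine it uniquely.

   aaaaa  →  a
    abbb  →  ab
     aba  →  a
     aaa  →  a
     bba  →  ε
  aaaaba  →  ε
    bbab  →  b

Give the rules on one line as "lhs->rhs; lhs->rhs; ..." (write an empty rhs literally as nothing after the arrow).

aa->; ba->; bb->b

  | aaaaa => aaa => a
  | abbb => abb => ab
  | aba => a
  | aaa => a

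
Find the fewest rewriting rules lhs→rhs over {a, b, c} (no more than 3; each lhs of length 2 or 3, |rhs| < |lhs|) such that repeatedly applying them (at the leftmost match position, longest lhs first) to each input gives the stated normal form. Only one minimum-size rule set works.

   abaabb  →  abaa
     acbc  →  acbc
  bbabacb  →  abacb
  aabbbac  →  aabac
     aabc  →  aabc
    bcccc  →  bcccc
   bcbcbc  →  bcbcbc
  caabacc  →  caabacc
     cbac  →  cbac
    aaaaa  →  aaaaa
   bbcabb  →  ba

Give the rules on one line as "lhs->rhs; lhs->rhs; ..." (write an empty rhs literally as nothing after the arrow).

bb->; bbc->b

  | abaabb => abaa
  | acbc
  | bbabacb => abacb
  | aabbbac => aabac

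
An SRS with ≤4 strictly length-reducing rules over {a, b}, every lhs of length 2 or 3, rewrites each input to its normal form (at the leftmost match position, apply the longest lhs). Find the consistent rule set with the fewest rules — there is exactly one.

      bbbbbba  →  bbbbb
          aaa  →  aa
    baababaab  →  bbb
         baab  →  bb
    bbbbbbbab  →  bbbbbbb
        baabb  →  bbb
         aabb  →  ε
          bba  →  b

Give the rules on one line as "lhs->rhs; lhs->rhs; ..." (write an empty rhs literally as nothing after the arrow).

aaa->aa; ab->; ba->; baa->b

  | bbbbbba => bbbbb
  | aaa => aa
  | baababaab => bbabaab => bbaab => bbb
  | baab => bb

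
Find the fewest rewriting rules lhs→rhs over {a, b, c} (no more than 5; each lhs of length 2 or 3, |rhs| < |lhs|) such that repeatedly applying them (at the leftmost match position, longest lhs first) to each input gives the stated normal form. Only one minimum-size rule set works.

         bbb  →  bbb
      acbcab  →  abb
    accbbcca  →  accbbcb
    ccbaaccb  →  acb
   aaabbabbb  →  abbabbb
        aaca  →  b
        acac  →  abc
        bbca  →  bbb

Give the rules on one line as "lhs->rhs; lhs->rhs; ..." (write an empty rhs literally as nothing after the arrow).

  | bbb
  | acbcab => acab => abb
  | accbbcca => accbbcb
  | ccbaaccb => ccbccb => cccb => acb

aa->; ca->b; cbc->c; ccc->ac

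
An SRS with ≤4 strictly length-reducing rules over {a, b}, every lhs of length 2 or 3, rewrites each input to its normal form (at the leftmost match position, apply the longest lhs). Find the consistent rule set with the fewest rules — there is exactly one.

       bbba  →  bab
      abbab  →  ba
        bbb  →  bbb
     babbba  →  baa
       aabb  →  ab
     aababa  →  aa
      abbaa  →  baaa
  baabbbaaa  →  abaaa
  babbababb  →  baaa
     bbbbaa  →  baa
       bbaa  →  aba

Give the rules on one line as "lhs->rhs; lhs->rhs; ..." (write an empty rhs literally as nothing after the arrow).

aab->a; abb->ba; bba->ab

  | bbba => bab
  | abbab => baab => ba
  | bbb
  | babbba => bbaba => abba => baa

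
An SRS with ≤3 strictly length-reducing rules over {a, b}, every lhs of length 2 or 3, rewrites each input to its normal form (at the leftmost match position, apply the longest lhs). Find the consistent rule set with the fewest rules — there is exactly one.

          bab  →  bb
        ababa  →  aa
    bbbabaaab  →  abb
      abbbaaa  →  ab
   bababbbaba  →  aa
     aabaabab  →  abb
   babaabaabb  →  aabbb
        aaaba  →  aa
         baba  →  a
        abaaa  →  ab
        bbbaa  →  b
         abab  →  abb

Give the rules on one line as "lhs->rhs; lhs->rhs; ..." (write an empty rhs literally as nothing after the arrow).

  | bab => bb
  | ababa => abba => aa
  | bbbabaaab => babaaab => bbaaab => aaab => abb
  | abbbaaa => abaaa => abaa => aba => ab

aaa->ab; ba->b; bba->a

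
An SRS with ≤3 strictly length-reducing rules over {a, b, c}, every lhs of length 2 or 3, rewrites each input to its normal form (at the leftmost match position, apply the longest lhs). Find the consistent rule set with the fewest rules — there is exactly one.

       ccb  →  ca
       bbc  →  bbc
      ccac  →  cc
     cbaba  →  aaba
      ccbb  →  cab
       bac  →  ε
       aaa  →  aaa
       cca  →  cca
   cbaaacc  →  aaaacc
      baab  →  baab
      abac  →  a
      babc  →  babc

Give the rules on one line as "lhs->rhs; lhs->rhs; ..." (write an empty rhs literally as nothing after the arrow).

bac->; cac->c; cb->a

  | ccb => ca
  | bbc
  | ccac => cc
  | cbaba => aaba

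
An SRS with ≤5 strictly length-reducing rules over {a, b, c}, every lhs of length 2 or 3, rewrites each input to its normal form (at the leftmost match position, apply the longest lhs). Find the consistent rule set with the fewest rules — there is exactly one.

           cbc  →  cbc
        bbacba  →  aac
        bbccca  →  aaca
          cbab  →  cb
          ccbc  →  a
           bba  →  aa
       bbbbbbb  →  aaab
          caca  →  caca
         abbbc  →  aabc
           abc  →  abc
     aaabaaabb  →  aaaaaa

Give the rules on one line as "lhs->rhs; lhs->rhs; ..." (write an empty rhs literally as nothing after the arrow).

  | cbc
  | bbacba => aacba => aac
  | bbccca => accca => aaca
  | cbab => cb

ba->; bb->a; cc->a; ccb->c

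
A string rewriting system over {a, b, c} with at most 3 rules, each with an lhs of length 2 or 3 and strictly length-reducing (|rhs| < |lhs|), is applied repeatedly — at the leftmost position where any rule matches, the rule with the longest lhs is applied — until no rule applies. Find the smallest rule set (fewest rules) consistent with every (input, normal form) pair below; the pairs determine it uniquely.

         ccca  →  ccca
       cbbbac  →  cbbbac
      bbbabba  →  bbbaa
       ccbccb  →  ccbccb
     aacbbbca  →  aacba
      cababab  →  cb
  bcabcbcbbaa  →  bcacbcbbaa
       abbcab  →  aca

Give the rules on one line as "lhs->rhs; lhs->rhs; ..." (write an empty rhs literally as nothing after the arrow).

aaa->; ab->a; bbc->

  | ccca
  | cbbbac
  | bbbabba => bbbaba => bbbaa
  | ccbccb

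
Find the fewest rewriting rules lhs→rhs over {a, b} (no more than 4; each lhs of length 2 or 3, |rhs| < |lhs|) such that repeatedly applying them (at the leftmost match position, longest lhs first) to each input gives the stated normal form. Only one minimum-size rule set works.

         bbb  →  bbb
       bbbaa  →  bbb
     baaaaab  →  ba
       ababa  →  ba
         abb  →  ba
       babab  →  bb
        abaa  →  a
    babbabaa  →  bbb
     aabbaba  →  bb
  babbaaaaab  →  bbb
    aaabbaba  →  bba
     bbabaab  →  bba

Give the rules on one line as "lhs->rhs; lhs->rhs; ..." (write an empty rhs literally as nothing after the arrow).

  | bbb
  | bbbaa => bbb
  | baaaaab => baaab => bab => ba
  | ababa => aaba => ba

aa->; ab->a; abb->ba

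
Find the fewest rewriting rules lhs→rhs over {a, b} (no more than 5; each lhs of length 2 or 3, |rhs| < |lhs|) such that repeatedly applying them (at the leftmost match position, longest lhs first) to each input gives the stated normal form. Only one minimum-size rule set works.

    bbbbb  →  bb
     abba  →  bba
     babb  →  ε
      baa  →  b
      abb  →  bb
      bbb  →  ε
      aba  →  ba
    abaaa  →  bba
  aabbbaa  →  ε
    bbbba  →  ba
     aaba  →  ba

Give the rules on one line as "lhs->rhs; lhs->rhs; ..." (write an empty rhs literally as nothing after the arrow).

aa->; aaa->ba; ab->b; bbb->

  | bbbbb => bb
  | abba => bba
  | babb => bbb => ε
  | baa => b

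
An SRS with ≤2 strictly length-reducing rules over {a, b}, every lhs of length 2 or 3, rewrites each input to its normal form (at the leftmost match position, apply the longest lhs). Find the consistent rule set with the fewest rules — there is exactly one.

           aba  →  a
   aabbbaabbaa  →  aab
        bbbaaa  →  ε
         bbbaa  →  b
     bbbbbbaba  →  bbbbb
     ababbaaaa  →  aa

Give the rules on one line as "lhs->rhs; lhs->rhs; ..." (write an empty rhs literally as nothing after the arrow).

  | aba => a
  | aabbbaabbaa => aabbabbaa => aabbbaa => aabba => aab
  | bbbaaa => bbaa => ba => ε
  | bbbaa => bba => b

aaa->aa; ba->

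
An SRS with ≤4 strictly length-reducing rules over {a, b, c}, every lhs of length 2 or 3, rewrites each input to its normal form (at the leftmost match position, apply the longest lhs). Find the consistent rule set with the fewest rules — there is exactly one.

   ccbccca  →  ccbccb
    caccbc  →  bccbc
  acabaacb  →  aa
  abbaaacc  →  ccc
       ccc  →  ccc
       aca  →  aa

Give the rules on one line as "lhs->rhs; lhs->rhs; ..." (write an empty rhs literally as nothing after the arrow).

ab->; ac->a; ba->c; ca->b

  | ccbccca => ccbccb
  | caccbc => bccbc
  | acabaacb => aabaacb => aaacb => aaab => aa
  | abbaaacc => baaacc => caacc => bacc => ccc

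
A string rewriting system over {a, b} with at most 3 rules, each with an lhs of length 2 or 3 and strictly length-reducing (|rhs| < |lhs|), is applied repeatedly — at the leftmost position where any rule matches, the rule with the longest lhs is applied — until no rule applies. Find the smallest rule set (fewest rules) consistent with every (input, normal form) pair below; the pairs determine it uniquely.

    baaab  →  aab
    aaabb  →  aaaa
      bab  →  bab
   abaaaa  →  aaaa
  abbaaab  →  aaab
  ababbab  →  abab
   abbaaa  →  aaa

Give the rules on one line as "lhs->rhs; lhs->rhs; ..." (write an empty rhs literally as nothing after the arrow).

baa->a; bb->a; bba->

  | baaab => aab
  | aaabb => aaaa
  | bab
  | abaaaa => aaaa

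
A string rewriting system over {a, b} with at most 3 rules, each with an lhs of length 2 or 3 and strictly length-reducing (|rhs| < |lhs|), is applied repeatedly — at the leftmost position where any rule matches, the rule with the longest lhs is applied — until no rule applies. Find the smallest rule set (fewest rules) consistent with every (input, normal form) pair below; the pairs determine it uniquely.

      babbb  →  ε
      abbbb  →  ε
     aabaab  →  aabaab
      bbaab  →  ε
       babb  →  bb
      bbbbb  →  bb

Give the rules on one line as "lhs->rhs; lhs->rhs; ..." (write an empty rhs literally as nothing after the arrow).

abb->b; bba->bb; bbb->

  | babbb => bbb => ε
  | abbbb => bbb => ε
  | aabaab
  | bbaab => bbab => bbb => ε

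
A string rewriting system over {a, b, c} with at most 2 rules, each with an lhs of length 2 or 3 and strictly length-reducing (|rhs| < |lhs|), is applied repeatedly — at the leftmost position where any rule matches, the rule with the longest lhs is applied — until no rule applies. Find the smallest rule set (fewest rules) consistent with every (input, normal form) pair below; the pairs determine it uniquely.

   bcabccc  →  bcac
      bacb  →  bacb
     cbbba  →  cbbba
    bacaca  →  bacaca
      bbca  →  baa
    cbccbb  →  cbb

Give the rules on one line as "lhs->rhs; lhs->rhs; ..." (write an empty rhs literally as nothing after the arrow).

  | bcabccc => bcac
  | bacb
  | cbbba
  | bacaca

bbc->ba; bcc->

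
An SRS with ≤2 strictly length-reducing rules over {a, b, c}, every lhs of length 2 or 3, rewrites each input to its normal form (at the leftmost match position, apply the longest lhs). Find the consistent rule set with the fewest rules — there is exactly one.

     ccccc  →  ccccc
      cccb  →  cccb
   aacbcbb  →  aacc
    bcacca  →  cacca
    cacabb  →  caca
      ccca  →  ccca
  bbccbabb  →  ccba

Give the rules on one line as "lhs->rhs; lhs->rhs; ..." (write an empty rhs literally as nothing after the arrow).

  | ccccc
  | cccb
  | aacbcbb => aaccbb => aacc
  | bcacca => cacca

bb->; bc->c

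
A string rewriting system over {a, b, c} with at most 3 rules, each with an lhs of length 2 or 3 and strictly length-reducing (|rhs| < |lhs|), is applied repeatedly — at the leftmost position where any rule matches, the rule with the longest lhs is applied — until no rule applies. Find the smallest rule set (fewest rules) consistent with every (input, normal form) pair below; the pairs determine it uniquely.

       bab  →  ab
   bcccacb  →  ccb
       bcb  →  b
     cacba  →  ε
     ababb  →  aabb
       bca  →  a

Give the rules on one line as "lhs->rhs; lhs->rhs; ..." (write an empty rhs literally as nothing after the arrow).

ba->a; bc->; ca->

  | bab => ab
  | bcccacb => ccacb => ccb
  | bcb => b
  | cacba => cba => ca => ε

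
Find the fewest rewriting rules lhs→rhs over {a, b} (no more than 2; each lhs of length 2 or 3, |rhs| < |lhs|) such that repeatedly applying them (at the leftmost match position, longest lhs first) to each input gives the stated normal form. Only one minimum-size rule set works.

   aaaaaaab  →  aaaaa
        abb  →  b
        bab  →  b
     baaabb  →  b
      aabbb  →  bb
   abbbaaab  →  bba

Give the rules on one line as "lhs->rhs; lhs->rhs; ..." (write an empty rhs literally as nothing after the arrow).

  | aaaaaaab => aaaaa
  | abb => b
  | bab => b
  | baaabb => bab => b

aab->; ab->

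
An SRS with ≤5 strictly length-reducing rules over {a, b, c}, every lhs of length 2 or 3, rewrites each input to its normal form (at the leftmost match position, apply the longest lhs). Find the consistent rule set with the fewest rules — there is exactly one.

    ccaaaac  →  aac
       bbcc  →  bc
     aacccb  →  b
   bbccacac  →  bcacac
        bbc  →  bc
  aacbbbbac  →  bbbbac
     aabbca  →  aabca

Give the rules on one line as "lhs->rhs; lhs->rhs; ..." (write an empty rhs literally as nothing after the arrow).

  | ccaaaac => caaaac => cbac => aac
  | bbcc => bcc => bc
  | aacccb => aaccb => aacb => aaa => b
  | bbccacac => bccacac => bcacac

aaa->b; bbc->bc; cb->a; cc->c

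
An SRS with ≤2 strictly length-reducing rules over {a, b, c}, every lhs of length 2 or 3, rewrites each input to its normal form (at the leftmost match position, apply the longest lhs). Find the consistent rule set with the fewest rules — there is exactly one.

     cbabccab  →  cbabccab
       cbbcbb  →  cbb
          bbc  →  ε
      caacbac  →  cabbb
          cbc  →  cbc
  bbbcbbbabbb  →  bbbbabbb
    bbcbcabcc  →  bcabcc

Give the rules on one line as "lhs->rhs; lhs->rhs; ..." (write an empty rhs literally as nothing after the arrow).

ac->b; bbc->

  | cbabccab
  | cbbcbb => cbb
  | bbc => ε
  | caacbac => cabbac => cabbb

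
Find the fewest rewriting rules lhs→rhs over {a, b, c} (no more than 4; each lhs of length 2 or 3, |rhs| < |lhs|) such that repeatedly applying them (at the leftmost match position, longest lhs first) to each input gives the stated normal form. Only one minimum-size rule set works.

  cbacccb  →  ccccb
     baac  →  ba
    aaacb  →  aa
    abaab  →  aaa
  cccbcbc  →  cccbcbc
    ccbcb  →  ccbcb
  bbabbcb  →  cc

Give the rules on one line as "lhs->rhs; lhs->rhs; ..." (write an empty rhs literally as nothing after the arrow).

ab->a; ac->b; bb->c

  | cbacccb => cbbccb => ccccb
  | baac => bab => ba
  | aaacb => aabb => aab => aa
  | abaab => aaab => aaa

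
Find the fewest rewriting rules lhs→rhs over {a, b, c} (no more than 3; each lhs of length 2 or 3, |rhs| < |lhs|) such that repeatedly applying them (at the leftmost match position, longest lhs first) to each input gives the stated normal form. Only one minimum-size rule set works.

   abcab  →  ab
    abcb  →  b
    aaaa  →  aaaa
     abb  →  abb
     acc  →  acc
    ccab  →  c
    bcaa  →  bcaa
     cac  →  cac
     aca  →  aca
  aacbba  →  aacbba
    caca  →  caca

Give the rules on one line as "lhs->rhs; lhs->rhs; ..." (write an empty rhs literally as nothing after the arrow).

abc->; cab->

  | abcab => ab
  | abcb => b
  | aaaa
  | abb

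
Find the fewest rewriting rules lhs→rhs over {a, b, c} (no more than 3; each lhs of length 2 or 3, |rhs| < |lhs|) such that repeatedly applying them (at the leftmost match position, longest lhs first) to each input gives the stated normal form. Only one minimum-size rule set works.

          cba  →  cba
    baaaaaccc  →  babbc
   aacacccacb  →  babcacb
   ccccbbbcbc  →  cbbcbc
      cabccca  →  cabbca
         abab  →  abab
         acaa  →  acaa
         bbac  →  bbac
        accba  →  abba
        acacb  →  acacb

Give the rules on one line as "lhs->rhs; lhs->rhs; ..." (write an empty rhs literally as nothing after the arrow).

  | cba
  | baaaaaccc => baaacccc => baccccc => babccc => babbc
  | aacacccacb => ccacccacb => bacccacb => babcacb
  | ccccbbbcbc => bccbbbcbc => bbbbbcbc => cbbcbc

aac->cc; bbb->c; cc->b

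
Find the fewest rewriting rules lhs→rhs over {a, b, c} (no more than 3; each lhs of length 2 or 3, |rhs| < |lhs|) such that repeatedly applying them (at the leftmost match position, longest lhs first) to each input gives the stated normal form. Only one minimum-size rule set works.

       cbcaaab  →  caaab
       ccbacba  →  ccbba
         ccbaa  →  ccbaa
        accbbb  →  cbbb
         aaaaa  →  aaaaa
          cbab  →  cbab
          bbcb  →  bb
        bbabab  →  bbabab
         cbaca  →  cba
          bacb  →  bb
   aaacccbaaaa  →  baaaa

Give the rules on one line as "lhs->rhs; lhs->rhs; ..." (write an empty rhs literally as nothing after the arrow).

  | cbcaaab => caaab
  | ccbacba => ccbba
  | ccbaa
  | accbbb => cbbb

ac->; bc->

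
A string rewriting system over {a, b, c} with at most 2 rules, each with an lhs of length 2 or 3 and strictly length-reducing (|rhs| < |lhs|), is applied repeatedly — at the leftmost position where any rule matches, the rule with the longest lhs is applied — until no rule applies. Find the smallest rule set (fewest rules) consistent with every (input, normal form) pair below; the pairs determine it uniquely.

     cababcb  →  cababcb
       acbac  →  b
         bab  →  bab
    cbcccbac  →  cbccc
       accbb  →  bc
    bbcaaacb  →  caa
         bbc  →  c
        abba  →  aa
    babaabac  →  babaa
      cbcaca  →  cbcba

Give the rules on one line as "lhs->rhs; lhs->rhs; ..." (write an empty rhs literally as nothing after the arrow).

ac->b; bb->

  | cababcb
  | acbac => bbac => ac => b
  | bab
  | cbcccbac => cbcccbb => cbccc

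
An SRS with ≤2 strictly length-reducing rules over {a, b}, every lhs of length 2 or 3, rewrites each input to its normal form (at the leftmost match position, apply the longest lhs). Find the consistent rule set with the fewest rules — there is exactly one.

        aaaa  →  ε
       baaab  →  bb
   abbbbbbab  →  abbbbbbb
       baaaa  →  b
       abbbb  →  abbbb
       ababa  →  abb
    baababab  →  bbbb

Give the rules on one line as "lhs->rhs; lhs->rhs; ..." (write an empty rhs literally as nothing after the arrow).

aa->; ba->b

  | aaaa => aa => ε
  | baaab => baab => bab => bb
  | abbbbbbab => abbbbbbb
  | baaaa => baaa => baa => ba => b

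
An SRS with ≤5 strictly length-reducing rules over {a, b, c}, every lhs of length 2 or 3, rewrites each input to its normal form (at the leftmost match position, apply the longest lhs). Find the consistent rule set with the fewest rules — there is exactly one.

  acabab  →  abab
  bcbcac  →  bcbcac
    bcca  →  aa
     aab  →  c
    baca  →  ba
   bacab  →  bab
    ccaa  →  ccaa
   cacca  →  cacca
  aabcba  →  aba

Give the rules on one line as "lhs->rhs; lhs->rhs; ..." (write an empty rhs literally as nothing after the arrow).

  | acabab => abab
  | bcbcac
  | bcca => aa
  | aab => c

aab->c; aca->a; bcc->a; ccb->ab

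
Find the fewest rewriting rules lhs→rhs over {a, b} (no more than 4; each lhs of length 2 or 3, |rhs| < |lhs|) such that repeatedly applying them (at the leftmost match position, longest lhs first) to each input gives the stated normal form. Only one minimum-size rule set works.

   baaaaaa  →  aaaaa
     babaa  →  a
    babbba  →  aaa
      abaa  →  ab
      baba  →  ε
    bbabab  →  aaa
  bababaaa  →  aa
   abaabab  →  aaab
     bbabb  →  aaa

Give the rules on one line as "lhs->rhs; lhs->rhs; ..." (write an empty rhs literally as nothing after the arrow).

  | baaaaaa => aaaaa
  | babaa => baa => a
  | babbba => bbba => aaa
  | abaa => aba => ab

aba->ab; ba->; bb->a; bbb->aa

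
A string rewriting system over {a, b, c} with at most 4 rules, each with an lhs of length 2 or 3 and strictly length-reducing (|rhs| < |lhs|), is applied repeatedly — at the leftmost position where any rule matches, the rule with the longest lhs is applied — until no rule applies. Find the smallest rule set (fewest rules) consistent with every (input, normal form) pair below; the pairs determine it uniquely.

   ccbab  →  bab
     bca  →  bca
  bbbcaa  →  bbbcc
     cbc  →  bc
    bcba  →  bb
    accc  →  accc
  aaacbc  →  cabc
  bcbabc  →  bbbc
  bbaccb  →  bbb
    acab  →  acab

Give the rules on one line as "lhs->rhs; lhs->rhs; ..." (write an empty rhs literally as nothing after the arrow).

  | ccbab => cbab => bab
  | bca
  | bbbcaa => bbbcc
  | cbc => bc

aa->c; bba->bb; cb->b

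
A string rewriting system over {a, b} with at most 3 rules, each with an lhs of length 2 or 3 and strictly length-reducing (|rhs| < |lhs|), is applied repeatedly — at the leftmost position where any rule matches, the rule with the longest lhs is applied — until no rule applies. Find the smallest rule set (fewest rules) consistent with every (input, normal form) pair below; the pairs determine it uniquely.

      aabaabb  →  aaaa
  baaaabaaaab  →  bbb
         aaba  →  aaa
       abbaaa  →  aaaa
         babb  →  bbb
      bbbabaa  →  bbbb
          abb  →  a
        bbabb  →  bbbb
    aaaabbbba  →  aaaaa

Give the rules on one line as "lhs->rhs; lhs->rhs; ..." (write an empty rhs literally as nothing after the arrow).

ab->a; ba->b

  | aabaabb => aaaabb => aaaab => aaaa
  | baaaabaaaab => baaabaaaab => baabaaaab => babaaaab => bbaaaab => bbaaab => bbaab => bbab => bbb
  | aaba => aaa
  | abbaaa => abaaa => aaaa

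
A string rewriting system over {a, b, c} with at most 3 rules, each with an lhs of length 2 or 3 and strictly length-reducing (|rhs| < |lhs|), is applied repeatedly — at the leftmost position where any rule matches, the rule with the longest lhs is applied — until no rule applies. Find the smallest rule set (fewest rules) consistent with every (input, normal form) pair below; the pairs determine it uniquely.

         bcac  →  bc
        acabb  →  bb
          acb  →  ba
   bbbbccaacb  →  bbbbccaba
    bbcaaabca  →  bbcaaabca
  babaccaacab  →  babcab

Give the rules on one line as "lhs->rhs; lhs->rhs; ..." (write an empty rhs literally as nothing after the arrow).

  | bcac => bc
  | acabb => bb
  | acb => ba
  | bbbbccaacb => bbbbccaba

ac->; aca->; acb->ba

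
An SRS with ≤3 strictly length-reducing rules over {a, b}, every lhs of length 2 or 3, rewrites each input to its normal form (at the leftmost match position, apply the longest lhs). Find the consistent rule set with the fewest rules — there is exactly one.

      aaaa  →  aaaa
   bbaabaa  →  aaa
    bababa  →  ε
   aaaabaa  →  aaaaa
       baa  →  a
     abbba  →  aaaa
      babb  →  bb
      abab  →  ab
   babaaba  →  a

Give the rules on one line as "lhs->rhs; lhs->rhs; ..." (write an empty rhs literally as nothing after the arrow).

ba->; bba->a; bbb->aa

  | aaaa
  | bbaabaa => aabaa => aaa
  | bababa => baba => ba => ε
  | aaaabaa => aaaaa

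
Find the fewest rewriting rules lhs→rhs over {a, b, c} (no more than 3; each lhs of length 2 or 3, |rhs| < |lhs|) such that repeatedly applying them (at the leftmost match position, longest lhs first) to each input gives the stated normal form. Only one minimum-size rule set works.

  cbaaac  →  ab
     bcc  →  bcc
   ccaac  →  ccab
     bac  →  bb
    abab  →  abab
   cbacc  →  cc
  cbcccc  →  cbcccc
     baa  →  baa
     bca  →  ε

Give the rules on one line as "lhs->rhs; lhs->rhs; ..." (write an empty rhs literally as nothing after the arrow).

ac->b; bca->; cba->

  | cbaaac => aac => ab
  | bcc
  | ccaac => ccab
  | bac => bb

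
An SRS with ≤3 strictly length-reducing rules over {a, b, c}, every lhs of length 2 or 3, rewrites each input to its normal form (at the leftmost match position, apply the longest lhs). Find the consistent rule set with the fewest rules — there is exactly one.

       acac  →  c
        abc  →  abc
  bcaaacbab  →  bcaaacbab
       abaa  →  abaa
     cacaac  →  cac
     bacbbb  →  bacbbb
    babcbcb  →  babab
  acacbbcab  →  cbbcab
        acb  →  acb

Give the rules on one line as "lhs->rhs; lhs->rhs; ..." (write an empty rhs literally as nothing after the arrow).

  | acac => c
  | abc
  | bcaaacbab
  | abaa

aca->; cbc->a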